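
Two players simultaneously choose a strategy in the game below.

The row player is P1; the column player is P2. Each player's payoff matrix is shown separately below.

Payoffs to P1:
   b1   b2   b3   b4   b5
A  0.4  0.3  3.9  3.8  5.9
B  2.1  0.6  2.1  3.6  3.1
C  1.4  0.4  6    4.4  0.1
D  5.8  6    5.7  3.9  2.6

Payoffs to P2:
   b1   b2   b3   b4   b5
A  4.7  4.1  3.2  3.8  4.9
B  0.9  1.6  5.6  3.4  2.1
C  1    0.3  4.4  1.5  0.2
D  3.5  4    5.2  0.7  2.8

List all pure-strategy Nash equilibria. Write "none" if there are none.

The pure Nash equilibria are (A, b5), (C, b3).

For each player, find the best response to each opponent profile; mutual best responses are the pure NE.
P1 against b1: payoffs 0.4, 2.1, 1.4, 5.8 → best response D.
P1 against b2: payoffs 0.3, 0.6, 0.4, 6 → best response D.
P1 against b3: payoffs 3.9, 2.1, 6, 5.7 → best response C.
P1 against b4: payoffs 3.8, 3.6, 4.4, 3.9 → best response C.
P1 against b5: payoffs 5.9, 3.1, 0.1, 2.6 → best response A.
P2 against A: payoffs 4.7, 4.1, 3.2, 3.8, 4.9 → best response b5.
P2 against B: payoffs 0.9, 1.6, 5.6, 3.4, 2.1 → best response b3.
P2 against C: payoffs 1, 0.3, 4.4, 1.5, 0.2 → best response b3.
P2 against D: payoffs 3.5, 4, 5.2, 0.7, 2.8 → best response b3.
Mutual best responses: (A, b5); (C, b3).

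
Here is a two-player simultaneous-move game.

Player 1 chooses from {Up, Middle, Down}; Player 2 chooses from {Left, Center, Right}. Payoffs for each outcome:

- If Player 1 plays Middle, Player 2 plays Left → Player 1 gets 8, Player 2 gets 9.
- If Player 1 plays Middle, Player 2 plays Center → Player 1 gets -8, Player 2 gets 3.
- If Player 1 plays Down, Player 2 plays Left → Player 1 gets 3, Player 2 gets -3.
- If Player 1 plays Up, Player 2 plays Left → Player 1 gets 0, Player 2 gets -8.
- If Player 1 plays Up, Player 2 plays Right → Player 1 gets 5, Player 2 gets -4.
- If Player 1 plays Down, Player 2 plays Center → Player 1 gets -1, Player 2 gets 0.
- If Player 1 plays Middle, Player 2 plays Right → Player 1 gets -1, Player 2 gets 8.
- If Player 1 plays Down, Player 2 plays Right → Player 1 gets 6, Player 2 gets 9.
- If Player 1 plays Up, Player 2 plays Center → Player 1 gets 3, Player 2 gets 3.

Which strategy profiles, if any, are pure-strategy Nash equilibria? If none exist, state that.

Player 1 against Left: payoffs 0, 8, 3 → best response Middle.
Player 1 against Center: payoffs 3, -8, -1 → best response Up.
Player 1 against Right: payoffs 5, -1, 6 → best response Down.
Player 2 against Up: payoffs -8, 3, -4 → best response Center.
Player 2 against Middle: payoffs 9, 3, 8 → best response Left.
Player 2 against Down: payoffs -3, 0, 9 → best response Right.
Mutual best responses: (Up, Center); (Middle, Left); (Down, Right).

Pure-strategy Nash equilibria: (Up, Center) and (Middle, Left) and (Down, Right)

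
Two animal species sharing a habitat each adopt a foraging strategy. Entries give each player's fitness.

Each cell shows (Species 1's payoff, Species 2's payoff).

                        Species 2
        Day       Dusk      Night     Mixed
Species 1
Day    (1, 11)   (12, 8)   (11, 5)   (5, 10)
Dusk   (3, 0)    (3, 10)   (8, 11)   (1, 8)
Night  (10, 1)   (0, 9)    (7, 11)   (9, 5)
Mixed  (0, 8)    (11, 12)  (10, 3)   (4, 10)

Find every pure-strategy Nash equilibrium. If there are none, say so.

(Day, Day): Species 1 can switch to Dusk (1 → 3). Not NE.
(Day, Dusk): Species 2 can switch to Day (8 → 11). Not NE.
(Day, Night): Species 2 can switch to Day (5 → 11). Not NE.
(Day, Mixed): Species 1 can switch to Night (5 → 9). Not NE.
(Dusk, Day): Species 1 can switch to Night (3 → 10). Not NE.
(Dusk, Dusk): Species 1 can switch to Day (3 → 12). Not NE.
(Dusk, Night): Species 1 can switch to Day (8 → 11). Not NE.
(Dusk, Mixed): Species 1 can switch to Day (1 → 5). Not NE.
(Night, Day): Species 2 can switch to Dusk (1 → 9). Not NE.
(Night, Dusk): Species 1 can switch to Day (0 → 12). Not NE.
(Night, Night): Species 1 can switch to Day (7 → 11). Not NE.
(Night, Mixed): Species 2 can switch to Dusk (5 → 9). Not NE.
(The remaining 4 profiles each have a profitable deviation by the same check.)

This game has no pure Nash equilibrium.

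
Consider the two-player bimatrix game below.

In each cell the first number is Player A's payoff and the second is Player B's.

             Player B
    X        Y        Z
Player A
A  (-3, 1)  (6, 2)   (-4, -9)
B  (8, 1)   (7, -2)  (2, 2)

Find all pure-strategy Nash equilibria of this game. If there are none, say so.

The unique pure-strategy Nash equilibrium is (B, Z).

(A, X): Player A can switch to B (-3 → 8). Not NE.
(A, Y): Player A can switch to B (6 → 7). Not NE.
(A, Z): Player A can switch to B (-4 → 2). Not NE.
(B, X): Player B can switch to Z (1 → 2). Not NE.
(B, Y): Player B can switch to X (-2 → 1). Not NE.
(B, Z): Player A gets 2, best alternative -4; Player B gets 2, best alternative 1. No profitable deviation — NE.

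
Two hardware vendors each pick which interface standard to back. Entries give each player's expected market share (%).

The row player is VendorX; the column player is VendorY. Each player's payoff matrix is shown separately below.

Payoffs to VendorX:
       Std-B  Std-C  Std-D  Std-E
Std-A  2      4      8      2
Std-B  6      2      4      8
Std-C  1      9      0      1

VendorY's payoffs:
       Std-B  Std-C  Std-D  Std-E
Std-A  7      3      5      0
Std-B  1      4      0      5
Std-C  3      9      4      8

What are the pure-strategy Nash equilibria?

(Std-A, Std-B): VendorX can switch to Std-B (2 → 6). Not NE.
(Std-A, Std-C): VendorX can switch to Std-C (4 → 9). Not NE.
(Std-A, Std-D): VendorY can switch to Std-B (5 → 7). Not NE.
(Std-A, Std-E): VendorX can switch to Std-B (2 → 8). Not NE.
(Std-B, Std-B): VendorY can switch to Std-C (1 → 4). Not NE.
(Std-B, Std-C): VendorX can switch to Std-A (2 → 4). Not NE.
(Std-B, Std-D): VendorX can switch to Std-A (4 → 8). Not NE.
(Std-B, Std-E): VendorX gets 8, best alternative 2; VendorY gets 5, best alternative 4. No profitable deviation — NE.
(Std-C, Std-B): VendorX can switch to Std-A (1 → 2). Not NE.
(Std-C, Std-C): VendorX gets 9, best alternative 4; VendorY gets 9, best alternative 8. No profitable deviation — NE.
(The remaining 2 profiles each have a profitable deviation by the same check.)

(Std-B, Std-E) and (Std-C, Std-C)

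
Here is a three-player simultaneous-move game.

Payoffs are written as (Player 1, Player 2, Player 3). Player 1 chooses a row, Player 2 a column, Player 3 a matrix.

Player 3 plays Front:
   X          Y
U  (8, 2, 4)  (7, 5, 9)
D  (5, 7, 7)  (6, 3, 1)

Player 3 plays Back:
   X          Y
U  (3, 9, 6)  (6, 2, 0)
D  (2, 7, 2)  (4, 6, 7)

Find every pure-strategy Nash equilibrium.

The pure Nash equilibria are (U, X, Back); (U, Y, Front).

Player 1 against (X, Front): payoffs 8, 5 → best response U.
Player 1 against (X, Back): payoffs 3, 2 → best response U.
Player 1 against (Y, Front): payoffs 7, 6 → best response U.
Player 1 against (Y, Back): payoffs 6, 4 → best response U.
Player 2 against (U, Front): payoffs 2, 5 → best response Y.
Player 2 against (U, Back): payoffs 9, 2 → best response X.
Player 2 against (D, Front): payoffs 7, 3 → best response X.
Player 2 against (D, Back): payoffs 7, 6 → best response X.
Player 3 against (U, X): payoffs 4, 6 → best response Back.
Player 3 against (U, Y): payoffs 9, 0 → best response Front.
Player 3 against (D, X): payoffs 7, 2 → best response Front.
Player 3 against (D, Y): payoffs 1, 7 → best response Back.
Mutual best responses: (U, X, Back); (U, Y, Front).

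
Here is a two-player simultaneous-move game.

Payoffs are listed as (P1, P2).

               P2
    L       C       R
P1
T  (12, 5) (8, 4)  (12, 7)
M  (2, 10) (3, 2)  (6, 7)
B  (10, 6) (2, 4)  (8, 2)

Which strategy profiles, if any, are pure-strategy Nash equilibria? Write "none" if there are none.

Mark each player's best response to every combination of opponents' strategies; a profile where every player is best-responding is a pure Nash equilibrium.
P1 against L: payoffs 12, 2, 10 → best response T.
P1 against C: payoffs 8, 3, 2 → best response T.
P1 against R: payoffs 12, 6, 8 → best response T.
P2 against T: payoffs 5, 4, 7 → best response R.
P2 against M: payoffs 10, 2, 7 → best response L.
P2 against B: payoffs 6, 4, 2 → best response L.
Mutual best responses: (T, R).

The unique pure-strategy Nash equilibrium is (T, R).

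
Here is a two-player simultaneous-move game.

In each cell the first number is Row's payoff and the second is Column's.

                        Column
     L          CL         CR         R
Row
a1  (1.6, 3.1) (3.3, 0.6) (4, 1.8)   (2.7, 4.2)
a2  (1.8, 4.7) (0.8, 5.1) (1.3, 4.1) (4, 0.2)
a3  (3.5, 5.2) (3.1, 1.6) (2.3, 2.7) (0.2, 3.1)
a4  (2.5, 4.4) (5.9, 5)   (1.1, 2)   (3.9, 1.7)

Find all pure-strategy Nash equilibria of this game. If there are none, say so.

For each player, find the best response to each opponent profile; mutual best responses are the pure NE.
Row against L: payoffs 1.6, 1.8, 3.5, 2.5 → best response a3.
Row against CL: payoffs 3.3, 0.8, 3.1, 5.9 → best response a4.
Row against CR: payoffs 4, 1.3, 2.3, 1.1 → best response a1.
Row against R: payoffs 2.7, 4, 0.2, 3.9 → best response a2.
Column against a1: payoffs 3.1, 0.6, 1.8, 4.2 → best response R.
Column against a2: payoffs 4.7, 5.1, 4.1, 0.2 → best response CL.
Column against a3: payoffs 5.2, 1.6, 2.7, 3.1 → best response L.
Column against a4: payoffs 4.4, 5, 2, 1.7 → best response CL.
Mutual best responses: (a3, L); (a4, CL).

Pure-strategy Nash equilibria: (a3, L); (a4, CL)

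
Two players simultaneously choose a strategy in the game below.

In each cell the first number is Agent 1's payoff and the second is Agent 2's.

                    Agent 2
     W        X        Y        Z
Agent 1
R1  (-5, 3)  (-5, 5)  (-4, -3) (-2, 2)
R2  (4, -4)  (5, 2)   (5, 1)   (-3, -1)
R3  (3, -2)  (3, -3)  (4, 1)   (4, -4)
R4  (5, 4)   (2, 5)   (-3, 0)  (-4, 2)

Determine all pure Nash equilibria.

(R1, W): Agent 1 can switch to R2 (-5 → 4). Not NE.
(R1, X): Agent 1 can switch to R2 (-5 → 5). Not NE.
(R1, Y): Agent 1 can switch to R2 (-4 → 5). Not NE.
(R1, Z): Agent 1 can switch to R3 (-2 → 4). Not NE.
(R2, W): Agent 1 can switch to R4 (4 → 5). Not NE.
(R2, X): Agent 1 gets 5, best alternative 3; Agent 2 gets 2, best alternative 1. No profitable deviation — NE.
(R2, Y): Agent 2 can switch to X (1 → 2). Not NE.
(R2, Z): Agent 1 can switch to R1 (-3 → -2). Not NE.
(R3, W): Agent 1 can switch to R2 (3 → 4). Not NE.
(R3, X): Agent 1 can switch to R2 (3 → 5). Not NE.
(R3, Y): Agent 1 can switch to R2 (4 → 5). Not NE.
(The remaining 5 profiles each have a profitable deviation by the same check.)

(R2, X)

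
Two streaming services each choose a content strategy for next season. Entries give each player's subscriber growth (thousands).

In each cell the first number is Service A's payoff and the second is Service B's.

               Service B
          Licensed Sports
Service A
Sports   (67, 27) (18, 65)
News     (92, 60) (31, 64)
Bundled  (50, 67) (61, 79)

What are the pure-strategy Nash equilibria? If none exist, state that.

Pure NE: (Bundled, Sports)

For each player, find the best response to each opponent profile; mutual best responses are the pure NE.
Service A against Licensed: payoffs 67, 92, 50 → best response News.
Service A against Sports: payoffs 18, 31, 61 → best response Bundled.
Service B against Sports: payoffs 27, 65 → best response Sports.
Service B against News: payoffs 60, 64 → best response Sports.
Service B against Bundled: payoffs 67, 79 → best response Sports.
Mutual best responses: (Bundled, Sports).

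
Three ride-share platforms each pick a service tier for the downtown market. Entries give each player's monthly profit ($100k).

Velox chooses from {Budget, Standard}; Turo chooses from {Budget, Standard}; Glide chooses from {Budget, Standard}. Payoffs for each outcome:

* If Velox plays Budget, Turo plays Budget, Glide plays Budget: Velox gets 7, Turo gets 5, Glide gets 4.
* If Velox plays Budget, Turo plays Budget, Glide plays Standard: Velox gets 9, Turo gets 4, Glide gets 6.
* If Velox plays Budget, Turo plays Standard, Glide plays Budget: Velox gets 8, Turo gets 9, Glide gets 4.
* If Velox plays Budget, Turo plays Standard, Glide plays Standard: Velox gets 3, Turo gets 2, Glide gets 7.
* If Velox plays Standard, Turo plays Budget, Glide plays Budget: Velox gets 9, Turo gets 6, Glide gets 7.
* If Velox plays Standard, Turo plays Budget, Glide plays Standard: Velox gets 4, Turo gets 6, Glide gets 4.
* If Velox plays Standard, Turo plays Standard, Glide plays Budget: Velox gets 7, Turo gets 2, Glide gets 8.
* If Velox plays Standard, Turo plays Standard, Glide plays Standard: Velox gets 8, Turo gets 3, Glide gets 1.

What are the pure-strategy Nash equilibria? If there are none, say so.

(Budget, Budget, Budget): Velox can switch to Standard (7 → 9). Not NE.
(Budget, Budget, Standard): Velox gets 9, best alternative 4; Turo gets 4, best alternative 2; Glide gets 6, best alternative 4. No profitable deviation — NE.
(Budget, Standard, Budget): Glide can switch to Standard (4 → 7). Not NE.
(Budget, Standard, Standard): Velox can switch to Standard (3 → 8). Not NE.
(Standard, Budget, Budget): Velox gets 9, best alternative 7; Turo gets 6, best alternative 2; Glide gets 7, best alternative 4. No profitable deviation — NE.
(Standard, Budget, Standard): Velox can switch to Budget (4 → 9). Not NE.
(Standard, Standard, Budget): Velox can switch to Budget (7 → 8). Not NE.
(Standard, Standard, Standard): Turo can switch to Budget (3 → 6). Not NE.

Pure-strategy Nash equilibria: (Budget, Budget, Standard) and (Standard, Budget, Budget)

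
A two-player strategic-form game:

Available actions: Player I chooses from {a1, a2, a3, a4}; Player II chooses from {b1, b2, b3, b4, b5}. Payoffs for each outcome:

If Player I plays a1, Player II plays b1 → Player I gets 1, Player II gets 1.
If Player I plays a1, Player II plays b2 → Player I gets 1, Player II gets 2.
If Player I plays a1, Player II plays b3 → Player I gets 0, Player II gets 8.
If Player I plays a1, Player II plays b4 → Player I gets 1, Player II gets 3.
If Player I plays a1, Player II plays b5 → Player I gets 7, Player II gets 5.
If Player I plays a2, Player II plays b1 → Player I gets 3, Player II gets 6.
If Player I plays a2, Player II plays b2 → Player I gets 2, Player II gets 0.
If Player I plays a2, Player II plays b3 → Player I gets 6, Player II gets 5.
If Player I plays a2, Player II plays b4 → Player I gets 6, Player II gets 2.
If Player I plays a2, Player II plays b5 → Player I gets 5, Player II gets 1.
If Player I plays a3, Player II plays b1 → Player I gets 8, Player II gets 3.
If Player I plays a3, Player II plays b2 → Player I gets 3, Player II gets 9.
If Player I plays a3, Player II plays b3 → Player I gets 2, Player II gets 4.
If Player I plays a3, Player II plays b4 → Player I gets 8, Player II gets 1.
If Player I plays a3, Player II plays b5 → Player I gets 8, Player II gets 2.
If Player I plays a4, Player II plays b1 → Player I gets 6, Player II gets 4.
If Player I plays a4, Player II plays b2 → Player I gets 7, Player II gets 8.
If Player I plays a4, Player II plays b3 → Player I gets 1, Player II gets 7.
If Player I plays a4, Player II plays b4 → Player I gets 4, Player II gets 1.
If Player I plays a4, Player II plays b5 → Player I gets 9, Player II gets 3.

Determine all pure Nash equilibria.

Mark each player's best response to every combination of opponents' strategies; a profile where every player is best-responding is a pure Nash equilibrium.
Player I against b1: payoffs 1, 3, 8, 6 → best response a3.
Player I against b2: payoffs 1, 2, 3, 7 → best response a4.
Player I against b3: payoffs 0, 6, 2, 1 → best response a2.
Player I against b4: payoffs 1, 6, 8, 4 → best response a3.
Player I against b5: payoffs 7, 5, 8, 9 → best response a4.
Player II against a1: payoffs 1, 2, 8, 3, 5 → best response b3.
Player II against a2: payoffs 6, 0, 5, 2, 1 → best response b1.
Player II against a3: payoffs 3, 9, 4, 1, 2 → best response b2.
Player II against a4: payoffs 4, 8, 7, 1, 3 → best response b2.
Mutual best responses: (a4, b2).

(a4, b2)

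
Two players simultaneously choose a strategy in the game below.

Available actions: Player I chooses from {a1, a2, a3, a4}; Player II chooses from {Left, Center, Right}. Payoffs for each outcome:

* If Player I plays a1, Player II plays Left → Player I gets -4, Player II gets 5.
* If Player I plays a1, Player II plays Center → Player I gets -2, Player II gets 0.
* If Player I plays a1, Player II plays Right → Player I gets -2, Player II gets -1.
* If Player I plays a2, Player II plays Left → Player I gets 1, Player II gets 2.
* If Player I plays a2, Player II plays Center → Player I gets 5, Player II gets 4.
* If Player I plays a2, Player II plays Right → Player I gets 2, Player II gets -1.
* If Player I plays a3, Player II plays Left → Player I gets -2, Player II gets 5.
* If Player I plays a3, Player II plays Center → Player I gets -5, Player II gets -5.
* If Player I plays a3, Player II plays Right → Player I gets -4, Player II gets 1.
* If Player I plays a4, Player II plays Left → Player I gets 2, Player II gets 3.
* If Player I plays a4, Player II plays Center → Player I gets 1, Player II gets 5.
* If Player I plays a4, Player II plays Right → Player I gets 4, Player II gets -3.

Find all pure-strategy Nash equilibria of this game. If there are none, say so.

(a1, Left): Player I can switch to a2 (-4 → 1). Not NE.
(a1, Center): Player I can switch to a2 (-2 → 5). Not NE.
(a1, Right): Player I can switch to a2 (-2 → 2). Not NE.
(a2, Left): Player I can switch to a4 (1 → 2). Not NE.
(a2, Center): Player I gets 5, best alternative 1; Player II gets 4, best alternative 2. No profitable deviation — NE.
(a2, Right): Player I can switch to a4 (2 → 4). Not NE.
(a3, Left): Player I can switch to a2 (-2 → 1). Not NE.
(The remaining 5 profiles each have a profitable deviation by the same check.)

Pure NE: (a2, Center)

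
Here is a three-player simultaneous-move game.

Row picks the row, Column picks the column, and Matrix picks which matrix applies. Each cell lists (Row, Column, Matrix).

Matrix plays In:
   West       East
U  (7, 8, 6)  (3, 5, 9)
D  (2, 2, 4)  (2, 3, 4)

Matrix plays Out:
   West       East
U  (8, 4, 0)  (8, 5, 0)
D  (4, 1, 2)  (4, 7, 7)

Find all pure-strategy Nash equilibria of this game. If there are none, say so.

Row against (West, In): payoffs 7, 2 → best response U.
Row against (West, Out): payoffs 8, 4 → best response U.
Row against (East, In): payoffs 3, 2 → best response U.
Row against (East, Out): payoffs 8, 4 → best response U.
Column against (U, In): payoffs 8, 5 → best response West.
Column against (U, Out): payoffs 4, 5 → best response East.
Column against (D, In): payoffs 2, 3 → best response East.
Column against (D, Out): payoffs 1, 7 → best response East.
Matrix against (U, West): payoffs 6, 0 → best response In.
Matrix against (U, East): payoffs 9, 0 → best response In.
Matrix against (D, West): payoffs 4, 2 → best response In.
Matrix against (D, East): payoffs 4, 7 → best response Out.
Mutual best responses: (U, West, In).

The unique pure-strategy Nash equilibrium is (U, West, In).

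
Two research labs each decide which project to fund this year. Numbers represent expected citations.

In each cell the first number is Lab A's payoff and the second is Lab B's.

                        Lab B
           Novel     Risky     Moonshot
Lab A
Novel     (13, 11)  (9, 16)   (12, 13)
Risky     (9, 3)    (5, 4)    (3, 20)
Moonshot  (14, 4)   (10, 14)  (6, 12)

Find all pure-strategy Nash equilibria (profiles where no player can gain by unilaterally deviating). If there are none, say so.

Pure NE: (Moonshot, Risky)

Lab A against Novel: payoffs 13, 9, 14 → best response Moonshot.
Lab A against Risky: payoffs 9, 5, 10 → best response Moonshot.
Lab A against Moonshot: payoffs 12, 3, 6 → best response Novel.
Lab B against Novel: payoffs 11, 16, 13 → best response Risky.
Lab B against Risky: payoffs 3, 4, 20 → best response Moonshot.
Lab B against Moonshot: payoffs 4, 14, 12 → best response Risky.
Mutual best responses: (Moonshot, Risky).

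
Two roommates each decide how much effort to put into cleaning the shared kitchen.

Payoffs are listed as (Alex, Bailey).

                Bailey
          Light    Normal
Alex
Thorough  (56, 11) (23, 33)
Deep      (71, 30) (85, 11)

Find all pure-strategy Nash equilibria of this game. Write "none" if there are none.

(Thorough, Light): Alex can switch to Deep (56 → 71). Not NE.
(Thorough, Normal): Alex can switch to Deep (23 → 85). Not NE.
(Deep, Light): Alex gets 71, best alternative 56; Bailey gets 30, best alternative 11. No profitable deviation — NE.
(Deep, Normal): Bailey can switch to Light (11 → 30). Not NE.

The unique pure-strategy Nash equilibrium is (Deep, Light).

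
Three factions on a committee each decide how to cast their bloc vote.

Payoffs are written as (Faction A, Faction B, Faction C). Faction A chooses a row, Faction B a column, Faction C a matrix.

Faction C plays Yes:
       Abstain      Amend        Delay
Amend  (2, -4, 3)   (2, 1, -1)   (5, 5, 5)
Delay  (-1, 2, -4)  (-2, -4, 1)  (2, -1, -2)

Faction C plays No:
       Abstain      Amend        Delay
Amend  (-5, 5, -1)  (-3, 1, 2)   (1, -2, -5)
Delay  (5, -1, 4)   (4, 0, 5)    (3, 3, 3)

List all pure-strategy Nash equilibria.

Pure-strategy Nash equilibria: (Amend, Delay, Yes), (Delay, Delay, No)

Faction A against (Abstain, Yes): payoffs 2, -1 → best response Amend.
Faction A against (Abstain, No): payoffs -5, 5 → best response Delay.
Faction A against (Amend, Yes): payoffs 2, -2 → best response Amend.
Faction A against (Amend, No): payoffs -3, 4 → best response Delay.
Faction A against (Delay, Yes): payoffs 5, 2 → best response Amend.
Faction A against (Delay, No): payoffs 1, 3 → best response Delay.
Faction B against (Amend, Yes): payoffs -4, 1, 5 → best response Delay.
Faction B against (Amend, No): payoffs 5, 1, -2 → best response Abstain.
Faction B against (Delay, Yes): payoffs 2, -4, -1 → best response Abstain.
Faction B against (Delay, No): payoffs -1, 0, 3 → best response Delay.
Faction C against (Amend, Abstain): payoffs 3, -1 → best response Yes.
Faction C against (Amend, Amend): payoffs -1, 2 → best response No.
Faction C against (Amend, Delay): payoffs 5, -5 → best response Yes.
Faction C against (Delay, Abstain): payoffs -4, 4 → best response No.
Faction C against (Delay, Amend): payoffs 1, 5 → best response No.
Faction C against (Delay, Delay): payoffs -2, 3 → best response No.
Mutual best responses: (Amend, Delay, Yes); (Delay, Delay, No).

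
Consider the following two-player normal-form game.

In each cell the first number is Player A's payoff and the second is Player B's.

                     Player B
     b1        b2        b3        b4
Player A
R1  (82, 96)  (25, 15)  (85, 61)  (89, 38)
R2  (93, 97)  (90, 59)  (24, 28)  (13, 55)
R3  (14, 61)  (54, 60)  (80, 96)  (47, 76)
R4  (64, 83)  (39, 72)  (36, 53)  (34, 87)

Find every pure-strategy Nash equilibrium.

Mark each player's best response to every combination of opponents' strategies; a profile where every player is best-responding is a pure Nash equilibrium.
Player A against b1: payoffs 82, 93, 14, 64 → best response R2.
Player A against b2: payoffs 25, 90, 54, 39 → best response R2.
Player A against b3: payoffs 85, 24, 80, 36 → best response R1.
Player A against b4: payoffs 89, 13, 47, 34 → best response R1.
Player B against R1: payoffs 96, 15, 61, 38 → best response b1.
Player B against R2: payoffs 97, 59, 28, 55 → best response b1.
Player B against R3: payoffs 61, 60, 96, 76 → best response b3.
Player B against R4: payoffs 83, 72, 53, 87 → best response b4.
Mutual best responses: (R2, b1).

(R2, b1)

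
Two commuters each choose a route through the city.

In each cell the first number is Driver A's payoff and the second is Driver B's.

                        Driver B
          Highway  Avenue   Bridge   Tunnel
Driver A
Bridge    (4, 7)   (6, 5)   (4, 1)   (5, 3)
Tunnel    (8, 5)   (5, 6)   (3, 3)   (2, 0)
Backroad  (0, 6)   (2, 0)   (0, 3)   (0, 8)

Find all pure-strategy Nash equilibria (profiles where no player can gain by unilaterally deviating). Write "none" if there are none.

Driver A against Highway: payoffs 4, 8, 0 → best response Tunnel.
Driver A against Avenue: payoffs 6, 5, 2 → best response Bridge.
Driver A against Bridge: payoffs 4, 3, 0 → best response Bridge.
Driver A against Tunnel: payoffs 5, 2, 0 → best response Bridge.
Driver B against Bridge: payoffs 7, 5, 1, 3 → best response Highway.
Driver B against Tunnel: payoffs 5, 6, 3, 0 → best response Avenue.
Driver B against Backroad: payoffs 6, 0, 3, 8 → best response Tunnel.
No profile is a mutual best response for all players.

There is no pure-strategy Nash equilibrium.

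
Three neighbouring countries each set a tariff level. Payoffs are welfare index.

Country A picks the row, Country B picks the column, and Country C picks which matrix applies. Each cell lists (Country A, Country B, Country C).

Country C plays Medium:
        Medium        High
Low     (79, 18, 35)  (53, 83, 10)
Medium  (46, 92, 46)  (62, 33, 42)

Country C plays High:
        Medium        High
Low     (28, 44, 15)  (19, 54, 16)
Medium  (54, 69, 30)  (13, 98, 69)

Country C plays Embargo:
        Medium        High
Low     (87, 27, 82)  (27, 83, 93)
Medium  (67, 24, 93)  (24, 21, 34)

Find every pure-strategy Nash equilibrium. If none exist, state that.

(Low, Medium, Medium): Country B can switch to High (18 → 83). Not NE.
(Low, Medium, High): Country A can switch to Medium (28 → 54). Not NE.
(Low, Medium, Embargo): Country B can switch to High (27 → 83). Not NE.
(Low, High, Medium): Country A can switch to Medium (53 → 62). Not NE.
(Low, High, High): Country C can switch to Embargo (16 → 93). Not NE.
(Low, High, Embargo): Country A gets 27, best alternative 24; Country B gets 83, best alternative 27; Country C gets 93, best alternative 16. No profitable deviation — NE.
(Medium, Medium, Medium): Country A can switch to Low (46 → 79). Not NE.
(The remaining 5 profiles each have a profitable deviation by the same check.)

The unique pure-strategy Nash equilibrium is (Low, High, Embargo).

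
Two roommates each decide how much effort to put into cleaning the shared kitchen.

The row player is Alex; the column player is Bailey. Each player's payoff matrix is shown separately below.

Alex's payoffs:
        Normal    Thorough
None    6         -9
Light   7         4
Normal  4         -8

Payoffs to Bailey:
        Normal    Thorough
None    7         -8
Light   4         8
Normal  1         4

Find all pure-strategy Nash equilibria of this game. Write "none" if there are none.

(Light, Thorough)

(None, Normal): Alex can switch to Light (6 → 7). Not NE.
(None, Thorough): Alex can switch to Light (-9 → 4). Not NE.
(Light, Normal): Bailey can switch to Thorough (4 → 8). Not NE.
(Light, Thorough): Alex gets 4, best alternative -8; Bailey gets 8, best alternative 4. No profitable deviation — NE.
(Normal, Normal): Alex can switch to None (4 → 6). Not NE.
(Normal, Thorough): Alex can switch to Light (-8 → 4). Not NE.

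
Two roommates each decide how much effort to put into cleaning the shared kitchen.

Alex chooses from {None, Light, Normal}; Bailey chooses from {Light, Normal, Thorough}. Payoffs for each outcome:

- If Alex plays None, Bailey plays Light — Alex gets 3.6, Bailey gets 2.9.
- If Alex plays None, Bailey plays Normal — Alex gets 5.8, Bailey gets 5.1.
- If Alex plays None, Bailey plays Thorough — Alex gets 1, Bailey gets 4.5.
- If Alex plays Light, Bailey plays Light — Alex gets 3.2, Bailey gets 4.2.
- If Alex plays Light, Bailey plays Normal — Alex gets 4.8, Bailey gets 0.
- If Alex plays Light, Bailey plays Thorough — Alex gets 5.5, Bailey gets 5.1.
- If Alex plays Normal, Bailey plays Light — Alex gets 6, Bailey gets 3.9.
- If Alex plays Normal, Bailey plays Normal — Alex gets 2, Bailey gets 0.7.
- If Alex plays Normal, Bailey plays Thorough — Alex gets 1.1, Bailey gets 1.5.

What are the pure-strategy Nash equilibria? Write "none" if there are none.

For each strategy profile, look for a profitable unilateral deviation.
(None, Light): Alex can switch to Normal (3.6 → 6). Not NE.
(None, Normal): Alex gets 5.8, best alternative 4.8; Bailey gets 5.1, best alternative 4.5. No profitable deviation — NE.
(None, Thorough): Alex can switch to Light (1 → 5.5). Not NE.
(Light, Light): Alex can switch to None (3.2 → 3.6). Not NE.
(Light, Normal): Alex can switch to None (4.8 → 5.8). Not NE.
(Light, Thorough): Alex gets 5.5, best alternative 1.1; Bailey gets 5.1, best alternative 4.2. No profitable deviation — NE.
(Normal, Light): Alex gets 6, best alternative 3.6; Bailey gets 3.9, best alternative 1.5. No profitable deviation — NE.
(Normal, Normal): Alex can switch to None (2 → 5.8). Not NE.
(Normal, Thorough): Alex can switch to Light (1.1 → 5.5). Not NE.

Pure-strategy Nash equilibria: (None, Normal), (Light, Thorough), (Normal, Light)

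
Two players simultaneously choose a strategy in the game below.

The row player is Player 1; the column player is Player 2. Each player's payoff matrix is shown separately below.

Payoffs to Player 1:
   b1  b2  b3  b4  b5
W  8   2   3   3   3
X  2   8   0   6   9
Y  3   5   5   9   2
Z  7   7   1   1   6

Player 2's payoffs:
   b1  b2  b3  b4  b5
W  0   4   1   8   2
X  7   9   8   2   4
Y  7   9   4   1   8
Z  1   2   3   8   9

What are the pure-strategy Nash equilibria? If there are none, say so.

(X, b2)

Check each profile: it is a Nash equilibrium iff no player can strictly gain by switching unilaterally.
(W, b1): Player 2 can switch to b2 (0 → 4). Not NE.
(W, b2): Player 1 can switch to X (2 → 8). Not NE.
(W, b3): Player 1 can switch to Y (3 → 5). Not NE.
(W, b4): Player 1 can switch to X (3 → 6). Not NE.
(W, b5): Player 1 can switch to X (3 → 9). Not NE.
(X, b1): Player 1 can switch to W (2 → 8). Not NE.
(X, b2): Player 1 gets 8, best alternative 7; Player 2 gets 9, best alternative 8. No profitable deviation — NE.
(X, b3): Player 1 can switch to W (0 → 3). Not NE.
(X, b4): Player 1 can switch to Y (6 → 9). Not NE.
(The remaining 11 profiles each have a profitable deviation by the same check.)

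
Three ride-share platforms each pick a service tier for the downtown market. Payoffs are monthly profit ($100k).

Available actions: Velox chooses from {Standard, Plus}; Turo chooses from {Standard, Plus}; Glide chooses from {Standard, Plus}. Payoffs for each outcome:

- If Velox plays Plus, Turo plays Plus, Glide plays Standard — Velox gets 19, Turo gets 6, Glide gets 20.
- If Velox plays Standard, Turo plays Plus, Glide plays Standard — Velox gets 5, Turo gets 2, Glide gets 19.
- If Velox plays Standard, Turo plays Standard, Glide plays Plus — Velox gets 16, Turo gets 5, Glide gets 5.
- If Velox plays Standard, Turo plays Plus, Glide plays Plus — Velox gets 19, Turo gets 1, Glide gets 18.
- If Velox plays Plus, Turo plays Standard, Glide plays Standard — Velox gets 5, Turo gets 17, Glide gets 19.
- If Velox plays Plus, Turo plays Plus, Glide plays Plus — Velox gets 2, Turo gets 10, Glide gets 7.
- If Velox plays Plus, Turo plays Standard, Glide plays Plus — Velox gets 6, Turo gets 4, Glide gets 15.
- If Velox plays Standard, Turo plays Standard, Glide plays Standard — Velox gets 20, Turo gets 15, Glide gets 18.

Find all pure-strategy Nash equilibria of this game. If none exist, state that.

The unique pure-strategy Nash equilibrium is (Standard, Standard, Standard).

Velox against (Standard, Standard): payoffs 20, 5 → best response Standard.
Velox against (Standard, Plus): payoffs 16, 6 → best response Standard.
Velox against (Plus, Standard): payoffs 5, 19 → best response Plus.
Velox against (Plus, Plus): payoffs 19, 2 → best response Standard.
Turo against (Standard, Standard): payoffs 15, 2 → best response Standard.
Turo against (Standard, Plus): payoffs 5, 1 → best response Standard.
Turo against (Plus, Standard): payoffs 17, 6 → best response Standard.
Turo against (Plus, Plus): payoffs 4, 10 → best response Plus.
Glide against (Standard, Standard): payoffs 18, 5 → best response Standard.
Glide against (Standard, Plus): payoffs 19, 18 → best response Standard.
Glide against (Plus, Standard): payoffs 19, 15 → best response Standard.
Glide against (Plus, Plus): payoffs 20, 7 → best response Standard.
Mutual best responses: (Standard, Standard, Standard).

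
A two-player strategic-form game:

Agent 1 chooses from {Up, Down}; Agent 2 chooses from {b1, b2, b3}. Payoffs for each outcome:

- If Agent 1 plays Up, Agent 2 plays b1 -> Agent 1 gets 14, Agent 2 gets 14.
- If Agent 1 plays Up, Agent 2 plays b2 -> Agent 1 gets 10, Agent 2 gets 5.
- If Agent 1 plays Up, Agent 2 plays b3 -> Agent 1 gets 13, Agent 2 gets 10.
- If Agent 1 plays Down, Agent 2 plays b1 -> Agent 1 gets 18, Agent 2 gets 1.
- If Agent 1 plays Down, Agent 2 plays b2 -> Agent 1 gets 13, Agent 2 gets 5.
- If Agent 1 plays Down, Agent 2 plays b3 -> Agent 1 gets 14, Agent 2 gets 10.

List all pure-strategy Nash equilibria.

For each strategy profile, look for a profitable unilateral deviation.
(Up, b1): Agent 1 can switch to Down (14 → 18). Not NE.
(Up, b2): Agent 1 can switch to Down (10 → 13). Not NE.
(Up, b3): Agent 1 can switch to Down (13 → 14). Not NE.
(Down, b1): Agent 2 can switch to b2 (1 → 5). Not NE.
(Down, b2): Agent 2 can switch to b3 (5 → 10). Not NE.
(Down, b3): Agent 1 gets 14, best alternative 13; Agent 2 gets 10, best alternative 5. No profitable deviation — NE.

Pure NE: (Down, b3)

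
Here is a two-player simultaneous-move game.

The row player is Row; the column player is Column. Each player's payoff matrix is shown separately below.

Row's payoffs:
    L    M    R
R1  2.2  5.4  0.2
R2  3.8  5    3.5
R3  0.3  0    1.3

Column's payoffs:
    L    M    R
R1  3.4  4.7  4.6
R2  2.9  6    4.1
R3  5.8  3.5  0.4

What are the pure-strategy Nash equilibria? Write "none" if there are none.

Mark each player's best response to every combination of opponents' strategies; a profile where every player is best-responding is a pure Nash equilibrium.
Row against L: payoffs 2.2, 3.8, 0.3 → best response R2.
Row against M: payoffs 5.4, 5, 0 → best response R1.
Row against R: payoffs 0.2, 3.5, 1.3 → best response R2.
Column against R1: payoffs 3.4, 4.7, 4.6 → best response M.
Column against R2: payoffs 2.9, 6, 4.1 → best response M.
Column against R3: payoffs 5.8, 3.5, 0.4 → best response L.
Mutual best responses: (R1, M).

Pure NE: (R1, M)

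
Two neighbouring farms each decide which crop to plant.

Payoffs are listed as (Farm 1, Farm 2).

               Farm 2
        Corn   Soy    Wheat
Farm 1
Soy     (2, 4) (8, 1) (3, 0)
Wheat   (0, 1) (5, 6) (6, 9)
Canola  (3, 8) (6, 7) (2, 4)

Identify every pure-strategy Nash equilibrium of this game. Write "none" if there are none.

Pure-strategy Nash equilibria: (Wheat, Wheat), (Canola, Corn)

For each player, find the best response to each opponent profile; mutual best responses are the pure NE.
Farm 1 against Corn: payoffs 2, 0, 3 → best response Canola.
Farm 1 against Soy: payoffs 8, 5, 6 → best response Soy.
Farm 1 against Wheat: payoffs 3, 6, 2 → best response Wheat.
Farm 2 against Soy: payoffs 4, 1, 0 → best response Corn.
Farm 2 against Wheat: payoffs 1, 6, 9 → best response Wheat.
Farm 2 against Canola: payoffs 8, 7, 4 → best response Corn.
Mutual best responses: (Wheat, Wheat); (Canola, Corn).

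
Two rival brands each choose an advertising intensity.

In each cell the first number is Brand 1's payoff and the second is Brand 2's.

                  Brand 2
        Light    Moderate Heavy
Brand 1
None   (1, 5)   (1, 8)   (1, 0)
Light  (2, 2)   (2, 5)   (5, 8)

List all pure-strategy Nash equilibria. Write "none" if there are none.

For each player, find the best response to each opponent profile; mutual best responses are the pure NE.
Brand 1 against Light: payoffs 1, 2 → best response Light.
Brand 1 against Moderate: payoffs 1, 2 → best response Light.
Brand 1 against Heavy: payoffs 1, 5 → best response Light.
Brand 2 against None: payoffs 5, 8, 0 → best response Moderate.
Brand 2 against Light: payoffs 2, 5, 8 → best response Heavy.
Mutual best responses: (Light, Heavy).

(Light, Heavy)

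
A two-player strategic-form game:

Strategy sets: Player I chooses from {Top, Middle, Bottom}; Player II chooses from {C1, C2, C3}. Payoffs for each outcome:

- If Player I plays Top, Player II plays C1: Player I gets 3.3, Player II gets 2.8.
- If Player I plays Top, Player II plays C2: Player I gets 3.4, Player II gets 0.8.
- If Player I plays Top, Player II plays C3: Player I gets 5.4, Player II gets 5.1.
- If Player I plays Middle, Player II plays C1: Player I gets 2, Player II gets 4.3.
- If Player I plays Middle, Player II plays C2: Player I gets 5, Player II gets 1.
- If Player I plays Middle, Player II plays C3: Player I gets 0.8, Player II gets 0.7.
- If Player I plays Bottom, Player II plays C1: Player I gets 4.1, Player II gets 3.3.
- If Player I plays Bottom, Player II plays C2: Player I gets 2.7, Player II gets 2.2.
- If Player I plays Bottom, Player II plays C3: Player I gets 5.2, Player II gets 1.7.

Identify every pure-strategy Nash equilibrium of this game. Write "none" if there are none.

(Top, C3) and (Bottom, C1)

(Top, C1): Player I can switch to Bottom (3.3 → 4.1). Not NE.
(Top, C2): Player I can switch to Middle (3.4 → 5). Not NE.
(Top, C3): Player I gets 5.4, best alternative 5.2; Player II gets 5.1, best alternative 2.8. No profitable deviation — NE.
(Middle, C1): Player I can switch to Top (2 → 3.3). Not NE.
(Middle, C2): Player II can switch to C1 (1 → 4.3). Not NE.
(Middle, C3): Player I can switch to Top (0.8 → 5.4). Not NE.
(Bottom, C1): Player I gets 4.1, best alternative 3.3; Player II gets 3.3, best alternative 2.2. No profitable deviation — NE.
(Bottom, C2): Player I can switch to Top (2.7 → 3.4). Not NE.
(Bottom, C3): Player I can switch to Top (5.2 → 5.4). Not NE.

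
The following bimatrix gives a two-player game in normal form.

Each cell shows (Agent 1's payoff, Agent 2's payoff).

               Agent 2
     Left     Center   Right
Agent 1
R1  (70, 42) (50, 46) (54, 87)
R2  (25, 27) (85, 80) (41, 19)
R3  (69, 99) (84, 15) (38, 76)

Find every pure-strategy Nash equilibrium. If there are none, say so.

(R1, Left): Agent 2 can switch to Center (42 → 46). Not NE.
(R1, Center): Agent 1 can switch to R2 (50 → 85). Not NE.
(R1, Right): Agent 1 gets 54, best alternative 41; Agent 2 gets 87, best alternative 46. No profitable deviation — NE.
(R2, Left): Agent 1 can switch to R1 (25 → 70). Not NE.
(R2, Center): Agent 1 gets 85, best alternative 84; Agent 2 gets 80, best alternative 27. No profitable deviation — NE.
(R2, Right): Agent 1 can switch to R1 (41 → 54). Not NE.
(R3, Left): Agent 1 can switch to R1 (69 → 70). Not NE.
(R3, Center): Agent 1 can switch to R2 (84 → 85). Not NE.
(R3, Right): Agent 1 can switch to R1 (38 → 54). Not NE.

Pure-strategy Nash equilibria: (R1, Right); (R2, Center)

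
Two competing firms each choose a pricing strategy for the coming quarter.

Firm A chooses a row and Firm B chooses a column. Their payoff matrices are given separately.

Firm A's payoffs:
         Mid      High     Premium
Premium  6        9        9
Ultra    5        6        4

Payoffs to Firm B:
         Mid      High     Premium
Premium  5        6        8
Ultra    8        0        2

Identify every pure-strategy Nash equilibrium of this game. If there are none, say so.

Firm A against Mid: payoffs 6, 5 → best response Premium.
Firm A against High: payoffs 9, 6 → best response Premium.
Firm A against Premium: payoffs 9, 4 → best response Premium.
Firm B against Premium: payoffs 5, 6, 8 → best response Premium.
Firm B against Ultra: payoffs 8, 0, 2 → best response Mid.
Mutual best responses: (Premium, Premium).

The unique pure-strategy Nash equilibrium is (Premium, Premium).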